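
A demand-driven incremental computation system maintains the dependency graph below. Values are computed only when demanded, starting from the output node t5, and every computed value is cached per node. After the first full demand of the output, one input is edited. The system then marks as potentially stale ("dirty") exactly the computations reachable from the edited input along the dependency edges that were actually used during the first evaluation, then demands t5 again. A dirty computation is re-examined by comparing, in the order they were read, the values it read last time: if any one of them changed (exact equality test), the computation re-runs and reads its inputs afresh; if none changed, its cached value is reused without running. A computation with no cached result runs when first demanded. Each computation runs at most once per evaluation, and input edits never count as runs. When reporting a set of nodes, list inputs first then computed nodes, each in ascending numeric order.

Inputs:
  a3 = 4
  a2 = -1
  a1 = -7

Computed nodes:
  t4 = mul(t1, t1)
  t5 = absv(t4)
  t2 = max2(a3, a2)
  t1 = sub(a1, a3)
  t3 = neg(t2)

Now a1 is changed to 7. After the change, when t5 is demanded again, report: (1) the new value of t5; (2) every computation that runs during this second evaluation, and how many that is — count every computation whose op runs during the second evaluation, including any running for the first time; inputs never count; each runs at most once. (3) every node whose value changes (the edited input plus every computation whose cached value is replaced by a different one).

First evaluation (everything demanded from the output):
  t1 = sub(-7, 4) = -11
  t4 = mul(-11, -11) = 121
  t5 = absv(121) = 121

Propagation after the edit:
  t1: runs — a1 -7->7; result 3.
  t4: runs — t1 -11->3; t1 -11->3; result 9.
  t5: runs — t4 121->9; result 9.

New value of t5: 9.
Computations that run: t1, t4, t5 — 3 in total.
Values that change: a1, t1, t4, t5.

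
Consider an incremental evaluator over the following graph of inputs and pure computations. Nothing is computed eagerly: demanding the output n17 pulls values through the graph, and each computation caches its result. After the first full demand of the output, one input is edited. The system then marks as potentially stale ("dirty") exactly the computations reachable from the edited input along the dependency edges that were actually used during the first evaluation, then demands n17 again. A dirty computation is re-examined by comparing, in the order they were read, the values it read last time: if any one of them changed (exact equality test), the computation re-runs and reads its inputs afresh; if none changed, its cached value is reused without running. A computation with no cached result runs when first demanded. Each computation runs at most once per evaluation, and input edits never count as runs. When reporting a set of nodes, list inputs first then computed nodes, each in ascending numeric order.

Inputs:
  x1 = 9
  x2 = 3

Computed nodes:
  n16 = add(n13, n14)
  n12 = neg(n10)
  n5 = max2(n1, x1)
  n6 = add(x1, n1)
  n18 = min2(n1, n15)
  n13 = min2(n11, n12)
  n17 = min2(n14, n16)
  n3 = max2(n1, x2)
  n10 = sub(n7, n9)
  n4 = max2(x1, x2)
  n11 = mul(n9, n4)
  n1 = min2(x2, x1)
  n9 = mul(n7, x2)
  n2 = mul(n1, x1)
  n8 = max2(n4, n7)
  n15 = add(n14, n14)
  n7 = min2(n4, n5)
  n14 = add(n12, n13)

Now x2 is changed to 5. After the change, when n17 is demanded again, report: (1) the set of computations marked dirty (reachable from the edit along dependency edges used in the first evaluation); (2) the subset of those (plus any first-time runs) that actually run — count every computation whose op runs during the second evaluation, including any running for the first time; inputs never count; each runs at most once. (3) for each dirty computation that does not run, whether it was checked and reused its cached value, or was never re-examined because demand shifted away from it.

Initial pass — values computed on the first demand:
  n1 = min2(3, 9) = 3
  n4 = max2(9, 3) = 9
  n5 = max2(3, 9) = 9
  n7 = min2(9, 9) = 9
  n9 = mul(9, 3) = 27
  n10 = sub(9, 27) = -18
  n11 = mul(27, 9) = 243
  n12 = neg(-18) = 18
  n13 = min2(243, 18) = 18
  n14 = add(18, 18) = 36
  n16 = add(18, 36) = 54
  n17 = min2(36, 54) = 36

Second demand — change propagation:
  n1: re-runs because x2 3->5; new result 5.
  n4: re-runs because x2 3->5; new result 9 (unchanged).
  n5: re-runs because n1 3->5; new result 9 (unchanged).
  n7: re-examined; everything it read last time is the same (n4 unchanged, n5 unchanged) — cache 9 kept, no run.
  n9: re-runs because x2 3->5; new result 45.
  n10: re-runs because n9 27->45; new result -36.
  n11: re-runs because n9 27->45; new result 405.
  n12: re-runs because n10 -18->-36; new result 36.
  n13: re-runs because n11 243->405; n12 18->36; new result 36.
  n14: re-runs because n12 18->36; n13 18->36; new result 72.
  n16: re-runs because n13 18->36; n14 36->72; new result 108.
  n17: re-runs because n14 36->72; n16 54->108; new result 72.

The important point: at n7 every value read last time is unchanged, so the dirty flag clears without a run.

Dirty set: n1, n4, n5, n7, n9, n10, n11, n12, n13, n14, n16, n17.
Run set: n1, n4, n5, n9, n10, n11, n12, n13, n14, n16, n17 (11 run).
Re-examined without running (cache reused): n7.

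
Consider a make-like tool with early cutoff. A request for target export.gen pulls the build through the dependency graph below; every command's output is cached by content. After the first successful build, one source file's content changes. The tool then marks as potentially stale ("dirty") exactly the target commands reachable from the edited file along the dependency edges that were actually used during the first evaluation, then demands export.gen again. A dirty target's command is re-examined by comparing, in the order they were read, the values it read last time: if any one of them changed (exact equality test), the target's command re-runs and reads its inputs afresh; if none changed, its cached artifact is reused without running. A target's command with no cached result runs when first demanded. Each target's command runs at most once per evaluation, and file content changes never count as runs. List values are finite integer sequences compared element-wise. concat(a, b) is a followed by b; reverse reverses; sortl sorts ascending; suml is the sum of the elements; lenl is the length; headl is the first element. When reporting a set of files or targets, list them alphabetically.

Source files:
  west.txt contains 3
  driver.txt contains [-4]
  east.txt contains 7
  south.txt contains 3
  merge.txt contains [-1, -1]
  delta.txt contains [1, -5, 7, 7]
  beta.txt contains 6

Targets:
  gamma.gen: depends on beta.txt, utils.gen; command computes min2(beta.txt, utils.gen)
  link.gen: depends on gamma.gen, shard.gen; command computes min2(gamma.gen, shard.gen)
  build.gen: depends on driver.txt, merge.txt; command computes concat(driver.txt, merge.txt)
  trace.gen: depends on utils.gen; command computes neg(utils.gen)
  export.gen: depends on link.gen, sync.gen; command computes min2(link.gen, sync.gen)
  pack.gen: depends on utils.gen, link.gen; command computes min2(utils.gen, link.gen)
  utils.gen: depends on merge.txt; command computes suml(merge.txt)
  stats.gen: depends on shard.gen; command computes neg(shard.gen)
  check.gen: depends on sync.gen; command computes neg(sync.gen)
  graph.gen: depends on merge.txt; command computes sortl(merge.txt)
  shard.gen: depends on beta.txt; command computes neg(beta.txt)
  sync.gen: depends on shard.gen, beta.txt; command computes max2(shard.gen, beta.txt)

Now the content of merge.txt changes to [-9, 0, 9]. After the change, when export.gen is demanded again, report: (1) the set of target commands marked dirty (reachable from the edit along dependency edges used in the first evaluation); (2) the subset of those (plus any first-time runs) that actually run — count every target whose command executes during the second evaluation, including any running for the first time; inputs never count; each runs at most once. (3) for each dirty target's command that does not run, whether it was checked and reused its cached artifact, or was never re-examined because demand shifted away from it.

The edit dirties: export.gen, gamma.gen, link.gen, utils.gen.
3 target commands run: gamma.gen, link.gen, utils.gen.
Cache hits after checking: export.gen.
Note the absorption at link.gen: it re-runs yet its value is the same, leaving the output's value untouched.

First demand of the output computes:
  shard.gen = neg(6) = -6
  sync.gen = max2(-6, 6) = 6
  utils.gen = suml([-1, -1]) = -2
  gamma.gen = min2(6, -2) = -2
  link.gen = min2(-2, -6) = -6
  export.gen = min2(-6, 6) = -6

After the edit, cleaning proceeds:
  utils.gen: a read changed (merge.txt [-1, -1]->[-9, 0, 9]) — executes, giving 0.
  gamma.gen: a read changed (utils.gen -2->0) — executes, giving 0.
  link.gen: a read changed (gamma.gen -2->0) — executes, giving -6 — identical to its old value.
  export.gen: dirty, but its reads are unchanged (link.gen unchanged, sync.gen unchanged); cached -6 stands.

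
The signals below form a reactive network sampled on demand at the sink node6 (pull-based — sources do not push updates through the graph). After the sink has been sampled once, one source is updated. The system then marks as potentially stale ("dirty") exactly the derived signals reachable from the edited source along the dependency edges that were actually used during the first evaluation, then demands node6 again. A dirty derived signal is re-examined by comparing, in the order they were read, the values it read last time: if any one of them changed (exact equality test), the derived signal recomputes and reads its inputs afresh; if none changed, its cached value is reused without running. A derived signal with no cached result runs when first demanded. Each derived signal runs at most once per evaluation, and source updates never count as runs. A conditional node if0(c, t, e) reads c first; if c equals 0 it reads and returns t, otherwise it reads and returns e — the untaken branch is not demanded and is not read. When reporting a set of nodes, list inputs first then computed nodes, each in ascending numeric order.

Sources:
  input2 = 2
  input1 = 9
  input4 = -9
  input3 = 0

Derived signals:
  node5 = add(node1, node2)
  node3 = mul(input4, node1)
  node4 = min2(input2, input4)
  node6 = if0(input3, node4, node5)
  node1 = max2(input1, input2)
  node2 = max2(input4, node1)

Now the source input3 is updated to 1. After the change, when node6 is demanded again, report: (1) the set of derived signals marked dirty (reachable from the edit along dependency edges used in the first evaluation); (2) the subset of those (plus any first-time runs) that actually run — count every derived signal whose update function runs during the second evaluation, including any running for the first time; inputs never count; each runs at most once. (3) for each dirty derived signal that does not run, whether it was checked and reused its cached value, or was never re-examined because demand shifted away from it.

Initial pass — values computed on the first demand:
  node4 = min2(2, -9) = -9
  node6 = if0(input3=0 -> then branch node4) = -9

Second demand — change propagation:
  node1: newly demanded (no cache) — executes and yields 9.
  node2: newly demanded (no cache) — executes and yields 9.
  node5: newly demanded (no cache) — executes and yields 18.
  node6: re-runs because input3 0->1; new result 18.

The important point: the flipped condition pulls in fresh nodes; node1, node2, node5 run for the first time.

Dirty set: node6.
Run set: node1, node2, node5, node6 (4 run).
All dirty derived signals ended up running.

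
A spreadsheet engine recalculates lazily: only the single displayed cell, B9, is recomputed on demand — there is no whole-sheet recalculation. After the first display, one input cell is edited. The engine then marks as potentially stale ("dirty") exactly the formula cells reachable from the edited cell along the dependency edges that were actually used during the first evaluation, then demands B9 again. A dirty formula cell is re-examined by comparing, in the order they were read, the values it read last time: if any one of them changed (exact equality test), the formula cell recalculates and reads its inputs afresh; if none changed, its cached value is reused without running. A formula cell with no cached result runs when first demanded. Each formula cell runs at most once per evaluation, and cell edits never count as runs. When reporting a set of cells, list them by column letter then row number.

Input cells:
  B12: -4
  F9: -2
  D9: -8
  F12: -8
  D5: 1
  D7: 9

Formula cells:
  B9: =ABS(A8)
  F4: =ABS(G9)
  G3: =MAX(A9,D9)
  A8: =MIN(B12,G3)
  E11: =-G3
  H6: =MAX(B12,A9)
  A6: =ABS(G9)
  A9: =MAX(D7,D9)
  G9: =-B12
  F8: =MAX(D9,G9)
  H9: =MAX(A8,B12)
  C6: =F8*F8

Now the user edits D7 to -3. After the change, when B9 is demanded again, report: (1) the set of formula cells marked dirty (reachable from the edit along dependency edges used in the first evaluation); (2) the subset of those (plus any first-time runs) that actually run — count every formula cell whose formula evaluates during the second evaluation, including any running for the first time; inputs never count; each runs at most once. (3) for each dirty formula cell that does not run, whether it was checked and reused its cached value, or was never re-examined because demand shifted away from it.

Marked dirty: A8, A9, B9, G3.
Formula cells that run: A8, A9, G3 — 3 in total.
Checked but reused from cache: B9.
Key observation: the change is absorbed at A8 — it re-runs but produces the same value, and the output's value is unchanged.

First evaluation (everything demanded from the output):
  A9 = MAX(9, -8) = 9
  G3 = MAX(9, -8) = 9
  A8 = MIN(-4, 9) = -4
  B9 = ABS(-4) = 4

Propagation after the edit:
  A9: runs — D7 9->-3; result -3.
  G3: runs — A9 9->-3; result -3.
  A8: runs — G3 9->-3; result -4 (same value as before).
  B9: checked — values it read are unchanged (A8 unchanged); reused cached 4 without running.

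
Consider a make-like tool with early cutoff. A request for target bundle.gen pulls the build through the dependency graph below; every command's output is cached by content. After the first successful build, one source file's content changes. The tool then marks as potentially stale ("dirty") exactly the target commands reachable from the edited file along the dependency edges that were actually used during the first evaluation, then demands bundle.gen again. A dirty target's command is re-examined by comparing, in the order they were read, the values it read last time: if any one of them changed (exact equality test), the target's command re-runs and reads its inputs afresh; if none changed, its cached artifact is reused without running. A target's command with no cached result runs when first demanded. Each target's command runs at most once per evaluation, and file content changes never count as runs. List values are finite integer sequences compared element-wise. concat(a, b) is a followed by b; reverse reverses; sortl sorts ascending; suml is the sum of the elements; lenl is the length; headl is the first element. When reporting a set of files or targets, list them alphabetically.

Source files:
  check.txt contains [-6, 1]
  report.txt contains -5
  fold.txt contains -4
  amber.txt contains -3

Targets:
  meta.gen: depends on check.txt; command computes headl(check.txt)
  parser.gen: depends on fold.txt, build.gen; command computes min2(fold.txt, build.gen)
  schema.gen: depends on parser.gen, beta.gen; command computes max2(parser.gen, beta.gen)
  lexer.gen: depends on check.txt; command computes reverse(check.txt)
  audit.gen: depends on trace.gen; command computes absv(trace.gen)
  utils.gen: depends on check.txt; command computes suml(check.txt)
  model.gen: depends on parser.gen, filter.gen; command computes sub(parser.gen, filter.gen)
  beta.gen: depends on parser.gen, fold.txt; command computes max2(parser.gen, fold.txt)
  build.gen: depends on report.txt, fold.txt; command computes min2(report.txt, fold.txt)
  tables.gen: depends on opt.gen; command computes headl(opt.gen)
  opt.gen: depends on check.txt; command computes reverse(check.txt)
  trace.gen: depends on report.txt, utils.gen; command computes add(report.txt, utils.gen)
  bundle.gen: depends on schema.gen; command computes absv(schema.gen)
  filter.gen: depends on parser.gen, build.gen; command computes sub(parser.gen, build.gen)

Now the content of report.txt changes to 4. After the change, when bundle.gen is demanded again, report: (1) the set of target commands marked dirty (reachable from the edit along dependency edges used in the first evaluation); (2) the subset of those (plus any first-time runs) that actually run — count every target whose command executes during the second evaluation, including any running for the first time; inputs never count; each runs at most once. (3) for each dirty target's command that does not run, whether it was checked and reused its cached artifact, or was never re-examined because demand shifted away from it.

First demand of the output computes:
  build.gen = min2(-5, -4) = -5
  parser.gen = min2(-4, -5) = -5
  beta.gen = max2(-5, -4) = -4
  schema.gen = max2(-5, -4) = -4
  bundle.gen = absv(-4) = 4

After the edit, cleaning proceeds:
  build.gen: a read changed (report.txt -5->4) — executes, giving -4.
  parser.gen: a read changed (build.gen -5->-4) — executes, giving -4.
  beta.gen: a read changed (parser.gen -5->-4) — executes, giving -4 — identical to its old value.
  schema.gen: a read changed (parser.gen -5->-4) — executes, giving -4 — identical to its old value.
  bundle.gen: dirty, but its reads are unchanged (schema.gen unchanged); cached 4 stands.

Note where the cutoff bites: bundle.gen is checked, finds nothing changed, and keeps its cache.

The edit dirties: beta.gen, build.gen, bundle.gen, parser.gen, schema.gen.
4 target commands run: beta.gen, build.gen, parser.gen, schema.gen.
Cache hits after checking: bundle.gen.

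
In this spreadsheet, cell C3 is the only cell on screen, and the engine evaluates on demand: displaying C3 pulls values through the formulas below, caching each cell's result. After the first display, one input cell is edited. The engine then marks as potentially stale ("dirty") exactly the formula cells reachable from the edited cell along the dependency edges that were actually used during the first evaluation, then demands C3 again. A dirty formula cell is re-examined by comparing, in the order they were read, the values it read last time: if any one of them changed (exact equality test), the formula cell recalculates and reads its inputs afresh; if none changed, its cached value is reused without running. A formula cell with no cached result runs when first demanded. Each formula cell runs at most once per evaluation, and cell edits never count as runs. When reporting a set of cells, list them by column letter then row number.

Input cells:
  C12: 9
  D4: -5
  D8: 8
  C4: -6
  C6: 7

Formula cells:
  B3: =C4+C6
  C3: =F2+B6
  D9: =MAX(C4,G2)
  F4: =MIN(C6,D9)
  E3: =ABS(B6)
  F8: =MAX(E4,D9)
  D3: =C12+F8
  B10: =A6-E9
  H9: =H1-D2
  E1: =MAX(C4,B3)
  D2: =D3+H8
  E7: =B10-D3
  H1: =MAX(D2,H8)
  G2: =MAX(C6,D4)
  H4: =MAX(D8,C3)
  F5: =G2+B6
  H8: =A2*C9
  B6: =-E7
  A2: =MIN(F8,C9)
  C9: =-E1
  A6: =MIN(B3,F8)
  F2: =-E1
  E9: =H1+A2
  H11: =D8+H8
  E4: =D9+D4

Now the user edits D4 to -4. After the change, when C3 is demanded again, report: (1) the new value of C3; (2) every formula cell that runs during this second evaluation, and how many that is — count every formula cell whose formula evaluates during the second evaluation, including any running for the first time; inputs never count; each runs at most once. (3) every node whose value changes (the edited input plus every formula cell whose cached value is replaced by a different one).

C3 now evaluates to 30.
Run set: E4, F8, G2 (3 run).
Changed values: D4, E4.
The important point: at D9 every value read last time is unchanged, so the dirty flag clears without a run.

Initial pass — values computed on the first demand:
  B3 = -6 + 7 = 1
  E1 = MAX(-6, 1) = 1
  C9 = -(1) = -1
  F2 = -(1) = -1
  G2 = MAX(7, -5) = 7
  D9 = MAX(-6, 7) = 7
  E4 = 7 + -5 = 2
  F8 = MAX(2, 7) = 7
  A2 = MIN(7, -1) = -1
  A6 = MIN(1, 7) = 1
  D3 = 9 + 7 = 16
  H8 = -1 * -1 = 1
  D2 = 16 + 1 = 17
  H1 = MAX(17, 1) = 17
  E9 = 17 + -1 = 16
  B10 = 1 - 16 = -15
  E7 = -15 - 16 = -31
  B6 = -(-31) = 31
  C3 = -1 + 31 = 30

Second demand — change propagation:
  G2: re-runs because D4 -5->-4; new result 7 (unchanged).
  D9: re-examined; everything it read last time is the same (C4 unchanged, G2 unchanged) — cache 7 kept, no run.
  E4: re-runs because D4 -5->-4; new result 3.
  F8: re-runs because E4 2->3; new result 7 (unchanged).
  A2: re-examined; everything it read last time is the same (F8 unchanged, C9 unchanged) — cache -1 kept, no run.
  A6: re-examined; everything it read last time is the same (B3 unchanged, F8 unchanged) — cache 1 kept, no run.
  D3: re-examined; everything it read last time is the same (C12 unchanged, F8 unchanged) — cache 16 kept, no run.
  H8: re-examined; everything it read last time is the same (A2 unchanged, C9 unchanged) — cache 1 kept, no run.
  D2: re-examined; everything it read last time is the same (D3 unchanged, H8 unchanged) — cache 17 kept, no run.
  H1: re-examined; everything it read last time is the same (D2 unchanged, H8 unchanged) — cache 17 kept, no run.
  E9: re-examined; everything it read last time is the same (H1 unchanged, A2 unchanged) — cache 16 kept, no run.
  B10: re-examined; everything it read last time is the same (A6 unchanged, E9 unchanged) — cache -15 kept, no run.
  E7: re-examined; everything it read last time is the same (B10 unchanged, D3 unchanged) — cache -31 kept, no run.
  B6: re-examined; everything it read last time is the same (E7 unchanged) — cache 31 kept, no run.
  C3: re-examined; everything it read last time is the same (F2 unchanged, B6 unchanged) — cache 30 kept, no run.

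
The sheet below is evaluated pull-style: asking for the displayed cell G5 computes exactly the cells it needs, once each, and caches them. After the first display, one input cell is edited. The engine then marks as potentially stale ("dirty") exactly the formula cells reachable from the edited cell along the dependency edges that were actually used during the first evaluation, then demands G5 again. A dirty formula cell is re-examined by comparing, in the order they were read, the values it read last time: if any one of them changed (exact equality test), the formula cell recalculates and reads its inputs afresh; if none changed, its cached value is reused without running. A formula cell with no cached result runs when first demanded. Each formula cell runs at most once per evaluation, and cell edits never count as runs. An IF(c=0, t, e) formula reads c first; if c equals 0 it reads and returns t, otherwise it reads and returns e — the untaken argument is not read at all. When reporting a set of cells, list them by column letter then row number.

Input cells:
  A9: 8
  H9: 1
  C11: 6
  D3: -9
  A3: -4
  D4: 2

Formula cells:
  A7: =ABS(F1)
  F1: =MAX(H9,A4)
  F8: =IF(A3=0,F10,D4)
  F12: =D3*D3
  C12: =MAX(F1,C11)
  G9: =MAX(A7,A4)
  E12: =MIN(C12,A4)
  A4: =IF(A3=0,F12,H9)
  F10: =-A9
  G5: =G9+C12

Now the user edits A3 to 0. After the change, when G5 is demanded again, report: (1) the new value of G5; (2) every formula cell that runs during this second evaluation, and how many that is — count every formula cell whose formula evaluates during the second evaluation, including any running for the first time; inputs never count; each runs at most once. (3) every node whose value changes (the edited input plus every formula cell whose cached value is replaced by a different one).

First demand of the output computes:
  A4 = IF(A3=0: A3=-4 -> else branch H9) = 1
  F1 = MAX(1, 1) = 1
  A7 = ABS(1) = 1
  C12 = MAX(1, 6) = 6
  G9 = MAX(1, 1) = 1
  G5 = 1 + 6 = 7

After the edit, cleaning proceeds:
  F12: had never run; runs now, result 81.
  A4: a read changed (A3 -4->0) — executes, giving 81.
  F1: a read changed (A4 1->81) — executes, giving 81.
  A7: a read changed (F1 1->81) — executes, giving 81.
  C12: a read changed (F1 1->81) — executes, giving 81.
  G9: a read changed (A7 1->81; A4 1->81) — executes, giving 81.
  G5: a read changed (G9 1->81; C12 6->81) — executes, giving 162.

Note the branch switch — F12 had no cache and runs now for the first time.

Demanding G5 again yields 162.
7 formula cells run: A4, A7, C12, F1, F12, G5, G9.
The nodes whose values change: A3, A4, A7, C12, F1, G5, G9.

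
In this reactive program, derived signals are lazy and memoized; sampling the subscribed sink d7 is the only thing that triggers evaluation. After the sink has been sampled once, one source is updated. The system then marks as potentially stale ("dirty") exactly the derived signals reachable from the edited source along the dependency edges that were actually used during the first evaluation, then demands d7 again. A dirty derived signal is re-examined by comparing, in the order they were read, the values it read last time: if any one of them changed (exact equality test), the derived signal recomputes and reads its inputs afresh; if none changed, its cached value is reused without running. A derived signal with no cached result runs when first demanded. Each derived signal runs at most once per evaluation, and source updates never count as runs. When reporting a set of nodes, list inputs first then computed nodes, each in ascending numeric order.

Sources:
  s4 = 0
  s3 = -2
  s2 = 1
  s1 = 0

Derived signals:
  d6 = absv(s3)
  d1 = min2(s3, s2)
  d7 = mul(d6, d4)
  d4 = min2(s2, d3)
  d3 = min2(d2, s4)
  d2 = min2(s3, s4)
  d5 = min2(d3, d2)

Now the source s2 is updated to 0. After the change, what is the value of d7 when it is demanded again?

First demand of the output computes:
  d2 = min2(-2, 0) = -2
  d3 = min2(-2, 0) = -2
  d4 = min2(1, -2) = -2
  d6 = absv(-2) = 2
  d7 = mul(2, -2) = -4

After the edit, cleaning proceeds:
  d4: a read changed (s2 1->0) — executes, giving -2 — identical to its old value.
  d7: dirty, but its reads are unchanged (d6 unchanged, d4 unchanged); cached -4 stands.

Note the absorption at d4: it re-runs yet its value is the same, leaving the output's value untouched.

Demanding d7 again yields -4.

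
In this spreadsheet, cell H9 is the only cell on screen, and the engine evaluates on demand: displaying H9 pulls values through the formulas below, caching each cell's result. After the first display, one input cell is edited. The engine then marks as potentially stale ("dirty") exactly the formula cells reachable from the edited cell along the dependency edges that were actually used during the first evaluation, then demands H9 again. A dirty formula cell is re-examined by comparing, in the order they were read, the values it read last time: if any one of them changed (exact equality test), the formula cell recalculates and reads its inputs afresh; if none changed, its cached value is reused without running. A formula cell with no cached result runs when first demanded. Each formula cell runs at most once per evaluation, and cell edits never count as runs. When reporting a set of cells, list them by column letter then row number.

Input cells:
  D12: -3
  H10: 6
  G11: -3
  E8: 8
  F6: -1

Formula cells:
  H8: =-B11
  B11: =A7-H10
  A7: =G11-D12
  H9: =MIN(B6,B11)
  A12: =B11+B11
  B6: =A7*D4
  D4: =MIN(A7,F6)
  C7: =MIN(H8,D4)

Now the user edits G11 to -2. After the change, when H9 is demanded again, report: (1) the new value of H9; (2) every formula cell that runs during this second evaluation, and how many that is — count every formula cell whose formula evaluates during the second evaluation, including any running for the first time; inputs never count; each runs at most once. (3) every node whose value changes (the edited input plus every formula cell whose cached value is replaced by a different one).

Initial pass — values computed on the first demand:
  A7 = -3 - -3 = 0
  B11 = 0 - 6 = -6
  D4 = MIN(0, -1) = -1
  B6 = 0 * -1 = 0
  H9 = MIN(0, -6) = -6

Second demand — change propagation:
  A7: re-runs because G11 -3->-2; new result 1.
  B11: re-runs because A7 0->1; new result -5.
  D4: re-runs because A7 0->1; new result -1 (unchanged).
  B6: re-runs because A7 0->1; new result -1.
  H9: re-runs because B6 0->-1; B11 -6->-5; new result -5.

H9 now evaluates to -5.
Run set: A7, B6, B11, D4, H9 (5 run).
Changed values: A7, B6, B11, G11, H9.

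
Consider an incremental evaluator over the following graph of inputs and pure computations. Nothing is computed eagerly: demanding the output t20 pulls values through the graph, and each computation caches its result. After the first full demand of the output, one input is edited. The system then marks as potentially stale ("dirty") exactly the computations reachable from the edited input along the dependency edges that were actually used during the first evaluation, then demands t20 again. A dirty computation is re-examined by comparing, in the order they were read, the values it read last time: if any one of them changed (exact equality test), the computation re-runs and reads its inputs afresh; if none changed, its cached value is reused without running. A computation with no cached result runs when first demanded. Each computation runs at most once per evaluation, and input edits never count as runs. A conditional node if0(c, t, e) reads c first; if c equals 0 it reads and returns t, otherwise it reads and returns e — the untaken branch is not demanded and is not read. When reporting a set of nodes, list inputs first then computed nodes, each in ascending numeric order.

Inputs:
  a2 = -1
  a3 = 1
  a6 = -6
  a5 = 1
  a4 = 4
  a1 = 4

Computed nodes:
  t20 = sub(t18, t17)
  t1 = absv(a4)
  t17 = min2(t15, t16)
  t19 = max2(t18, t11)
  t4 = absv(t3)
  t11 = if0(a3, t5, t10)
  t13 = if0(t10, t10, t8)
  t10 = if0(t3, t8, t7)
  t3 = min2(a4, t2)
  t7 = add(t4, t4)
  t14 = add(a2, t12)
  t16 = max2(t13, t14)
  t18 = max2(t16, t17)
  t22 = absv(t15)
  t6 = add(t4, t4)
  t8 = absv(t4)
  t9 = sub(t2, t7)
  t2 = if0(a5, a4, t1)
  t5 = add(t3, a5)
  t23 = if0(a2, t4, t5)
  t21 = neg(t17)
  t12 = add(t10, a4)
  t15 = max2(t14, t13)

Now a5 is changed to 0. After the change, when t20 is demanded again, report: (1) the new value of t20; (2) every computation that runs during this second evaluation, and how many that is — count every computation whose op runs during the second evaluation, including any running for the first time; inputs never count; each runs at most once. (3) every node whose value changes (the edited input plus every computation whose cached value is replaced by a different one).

Initial pass — values computed on the first demand:
  t1 = absv(4) = 4
  t2 = if0(a5=1 -> else branch t1) = 4
  t3 = min2(4, 4) = 4
  t4 = absv(4) = 4
  t7 = add(4, 4) = 8
  t8 = absv(4) = 4
  t10 = if0(t3=4 -> else branch t7) = 8
  t12 = add(8, 4) = 12
  t13 = if0(t10=8 -> else branch t8) = 4
  t14 = add(-1, 12) = 11
  t15 = max2(11, 4) = 11
  t16 = max2(4, 11) = 11
  t17 = min2(11, 11) = 11
  t18 = max2(11, 11) = 11
  t20 = sub(11, 11) = 0

Second demand — change propagation:
  t2: re-runs because a5 1->0; new result 4 (unchanged).
  t3: re-examined; everything it read last time is the same (a4 unchanged, t2 unchanged) — cache 4 kept, no run.
  t4: re-examined; everything it read last time is the same (t3 unchanged) — cache 4 kept, no run.
  t7: re-examined; everything it read last time is the same (t4 unchanged, t4 unchanged) — cache 8 kept, no run.
  t8: re-examined; everything it read last time is the same (t4 unchanged) — cache 4 kept, no run.
  t10: re-examined; everything it read last time is the same (t3 unchanged, t7 unchanged) — cache 8 kept, no run.
  t12: re-examined; everything it read last time is the same (t10 unchanged, a4 unchanged) — cache 12 kept, no run.
  t13: re-examined; everything it read last time is the same (t10 unchanged, t8 unchanged) — cache 4 kept, no run.
  t14: re-examined; everything it read last time is the same (a2 unchanged, t12 unchanged) — cache 11 kept, no run.
  t15: re-examined; everything it read last time is the same (t14 unchanged, t13 unchanged) — cache 11 kept, no run.
  t16: re-examined; everything it read last time is the same (t13 unchanged, t14 unchanged) — cache 11 kept, no run.
  t17: re-examined; everything it read last time is the same (t15 unchanged, t16 unchanged) — cache 11 kept, no run.
  t18: re-examined; everything it read last time is the same (t16 unchanged, t17 unchanged) — cache 11 kept, no run.
  t20: re-examined; everything it read last time is the same (t18 unchanged, t17 unchanged) — cache 0 kept, no run.

The important point: t2 recomputes to an identical value, and the output ends up unchanged.

t20 now evaluates to 0.
Run set: t2 (1 run).
Changed values: a5.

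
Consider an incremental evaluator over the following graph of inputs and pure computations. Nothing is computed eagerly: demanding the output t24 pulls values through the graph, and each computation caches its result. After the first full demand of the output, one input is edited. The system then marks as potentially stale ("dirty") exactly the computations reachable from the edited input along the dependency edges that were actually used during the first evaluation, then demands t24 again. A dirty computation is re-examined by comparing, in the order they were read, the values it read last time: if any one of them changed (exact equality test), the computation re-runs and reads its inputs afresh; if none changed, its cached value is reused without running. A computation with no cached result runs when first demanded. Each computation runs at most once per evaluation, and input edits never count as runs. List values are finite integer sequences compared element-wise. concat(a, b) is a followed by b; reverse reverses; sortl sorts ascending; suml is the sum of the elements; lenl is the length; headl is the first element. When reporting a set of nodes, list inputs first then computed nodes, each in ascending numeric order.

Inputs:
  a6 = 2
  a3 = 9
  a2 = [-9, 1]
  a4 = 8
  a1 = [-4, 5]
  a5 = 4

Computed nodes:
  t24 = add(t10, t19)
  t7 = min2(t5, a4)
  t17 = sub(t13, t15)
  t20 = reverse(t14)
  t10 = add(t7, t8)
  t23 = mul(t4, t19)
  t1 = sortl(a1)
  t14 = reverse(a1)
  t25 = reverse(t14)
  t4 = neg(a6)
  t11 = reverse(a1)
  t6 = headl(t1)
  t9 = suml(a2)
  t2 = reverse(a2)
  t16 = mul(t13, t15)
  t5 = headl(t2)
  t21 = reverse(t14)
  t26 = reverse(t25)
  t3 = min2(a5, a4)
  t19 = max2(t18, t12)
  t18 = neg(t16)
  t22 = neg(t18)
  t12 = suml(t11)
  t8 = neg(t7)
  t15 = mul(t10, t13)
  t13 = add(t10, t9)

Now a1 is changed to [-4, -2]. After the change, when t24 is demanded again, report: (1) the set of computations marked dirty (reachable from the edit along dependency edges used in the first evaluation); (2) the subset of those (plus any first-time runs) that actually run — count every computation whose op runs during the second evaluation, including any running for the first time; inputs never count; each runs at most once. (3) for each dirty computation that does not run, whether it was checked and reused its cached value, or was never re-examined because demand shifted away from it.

Initial pass — values computed on the first demand:
  t2 = reverse([-9, 1]) = [1, -9]
  t5 = headl([1, -9]) = 1
  t7 = min2(1, 8) = 1
  t8 = neg(1) = -1
  t9 = suml([-9, 1]) = -8
  t10 = add(1, -1) = 0
  t11 = reverse([-4, 5]) = [5, -4]
  t12 = suml([5, -4]) = 1
  t13 = add(0, -8) = -8
  t15 = mul(0, -8) = 0
  t16 = mul(-8, 0) = 0
  t18 = neg(0) = 0
  t19 = max2(0, 1) = 1
  t24 = add(0, 1) = 1

Second demand — change propagation:
  t11: re-runs because a1 [-4, 5]->[-4, -2]; new result [-2, -4].
  t12: re-runs because t11 [5, -4]->[-2, -4]; new result -6.
  t19: re-runs because t12 1->-6; new result 0.
  t24: re-runs because t19 1->0; new result 0.

Dirty set: t11, t12, t19, t24.
Run set: t11, t12, t19, t24 (4 run).
All dirty computations ended up running.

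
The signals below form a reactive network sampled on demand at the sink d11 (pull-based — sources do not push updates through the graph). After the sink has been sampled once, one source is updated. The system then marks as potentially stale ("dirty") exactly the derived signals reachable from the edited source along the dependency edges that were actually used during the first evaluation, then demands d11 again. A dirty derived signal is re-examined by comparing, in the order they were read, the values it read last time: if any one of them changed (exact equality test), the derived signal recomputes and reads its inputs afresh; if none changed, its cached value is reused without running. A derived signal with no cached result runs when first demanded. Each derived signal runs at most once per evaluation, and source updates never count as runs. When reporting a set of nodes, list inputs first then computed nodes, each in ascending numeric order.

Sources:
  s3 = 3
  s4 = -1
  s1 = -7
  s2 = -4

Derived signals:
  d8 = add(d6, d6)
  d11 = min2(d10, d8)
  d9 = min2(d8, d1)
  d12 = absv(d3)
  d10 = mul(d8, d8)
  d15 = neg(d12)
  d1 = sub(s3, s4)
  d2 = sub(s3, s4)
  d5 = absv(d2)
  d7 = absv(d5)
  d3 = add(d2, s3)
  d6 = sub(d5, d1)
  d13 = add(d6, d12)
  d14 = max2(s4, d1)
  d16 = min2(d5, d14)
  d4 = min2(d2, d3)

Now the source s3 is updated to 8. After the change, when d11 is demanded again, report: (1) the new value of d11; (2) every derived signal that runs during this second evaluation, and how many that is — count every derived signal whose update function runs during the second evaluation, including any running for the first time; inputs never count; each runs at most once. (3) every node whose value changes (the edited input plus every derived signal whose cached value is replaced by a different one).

d11 now evaluates to 0.
Run set: d1, d2, d5, d6 (4 run).
Changed values: s3, d1, d2, d5.
The important point: d6 recomputes to an identical value, and the output ends up unchanged.

Initial pass — values computed on the first demand:
  d1 = sub(3, -1) = 4
  d2 = sub(3, -1) = 4
  d5 = absv(4) = 4
  d6 = sub(4, 4) = 0
  d8 = add(0, 0) = 0
  d10 = mul(0, 0) = 0
  d11 = min2(0, 0) = 0

Second demand — change propagation:
  d1: re-runs because s3 3->8; new result 9.
  d2: re-runs because s3 3->8; new result 9.
  d5: re-runs because d2 4->9; new result 9.
  d6: re-runs because d5 4->9; d1 4->9; new result 0 (unchanged).
  d8: re-examined; everything it read last time is the same (d6 unchanged, d6 unchanged) — cache 0 kept, no run.
  d10: re-examined; everything it read last time is the same (d8 unchanged, d8 unchanged) — cache 0 kept, no run.
  d11: re-examined; everything it read last time is the same (d10 unchanged, d8 unchanged) — cache 0 kept, no run.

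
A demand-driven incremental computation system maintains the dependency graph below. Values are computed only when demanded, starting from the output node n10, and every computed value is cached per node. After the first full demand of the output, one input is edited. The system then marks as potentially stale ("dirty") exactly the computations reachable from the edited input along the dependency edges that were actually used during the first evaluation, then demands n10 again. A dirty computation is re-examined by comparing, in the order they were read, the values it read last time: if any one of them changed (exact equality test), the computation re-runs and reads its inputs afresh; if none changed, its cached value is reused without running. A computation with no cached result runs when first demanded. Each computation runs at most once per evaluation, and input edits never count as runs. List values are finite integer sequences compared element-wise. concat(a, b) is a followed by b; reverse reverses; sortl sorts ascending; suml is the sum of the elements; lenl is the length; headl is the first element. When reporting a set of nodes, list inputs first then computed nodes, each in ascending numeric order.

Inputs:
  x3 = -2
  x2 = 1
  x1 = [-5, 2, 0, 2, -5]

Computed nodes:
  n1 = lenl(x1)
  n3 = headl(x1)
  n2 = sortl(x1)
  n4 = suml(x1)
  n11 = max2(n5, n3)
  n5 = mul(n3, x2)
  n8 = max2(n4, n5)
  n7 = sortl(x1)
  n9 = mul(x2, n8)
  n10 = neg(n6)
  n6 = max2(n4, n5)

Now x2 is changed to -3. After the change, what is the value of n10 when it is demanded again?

New value of n10: -15.

First evaluation (everything demanded from the output):
  n3 = headl([-5, 2, 0, 2, -5]) = -5
  n4 = suml([-5, 2, 0, 2, -5]) = -6
  n5 = mul(-5, 1) = -5
  n6 = max2(-6, -5) = -5
  n10 = neg(-5) = 5

Propagation after the edit:
  n5: runs — x2 1->-3; result 15.
  n6: runs — n5 -5->15; result 15.
  n10: runs — n6 -5->15; result -15.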